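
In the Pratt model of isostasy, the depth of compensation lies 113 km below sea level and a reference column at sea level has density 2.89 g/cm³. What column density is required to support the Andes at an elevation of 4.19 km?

2.79 g/cm³

Pratt balance: ρ_ref D = ρ (D + h).
ρ = ρ_ref D/(D + h) = 2.89 × 113 km/(113 km + 4.19 km) = 2.79 g/cm³.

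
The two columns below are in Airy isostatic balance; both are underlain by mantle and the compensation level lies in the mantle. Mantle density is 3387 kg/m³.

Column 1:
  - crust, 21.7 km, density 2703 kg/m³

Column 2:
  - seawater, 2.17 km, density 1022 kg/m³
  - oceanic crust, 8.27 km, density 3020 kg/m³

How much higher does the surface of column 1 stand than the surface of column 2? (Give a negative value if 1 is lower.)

1.97 km

For any compensation level in the mantle, the mantle terms cancel and isostasy reduces to e = (Σt_1 − Σt_2) − (Σ(ρt)_1 − Σ(ρt)_2) / ρ_m.
Σt_1 = 21.7 km; Σt_2 = 10.44 km; Σ(ρt)_1 = 58655.1; Σ(ρt)_2 = 27193.14 (in km·kg/m³).
e = (21.7 − 10.44) − (58655.1 − 27193.14) / 3387 = 1.97 km.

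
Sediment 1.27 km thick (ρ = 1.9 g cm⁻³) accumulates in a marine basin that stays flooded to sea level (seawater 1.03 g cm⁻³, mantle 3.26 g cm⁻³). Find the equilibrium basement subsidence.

0.495 km

Submarine loading: the sediment displaces seawater, and the subsidence is in turn flooded, so s (ρ_m − ρ_w) = t (ρ_sed − ρ_w).
s = 1.27 km × (1.9 − 1.03) / (3.26 − 1.03) = 0.495 km.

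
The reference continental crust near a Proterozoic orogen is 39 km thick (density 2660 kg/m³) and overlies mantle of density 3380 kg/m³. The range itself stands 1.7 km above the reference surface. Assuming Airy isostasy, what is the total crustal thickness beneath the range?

47 km

Root depth r = h ρ_c / (ρ_m − ρ_c) = 1.7 km × 2660 / 720 = 6.281 km.
Total thickness = T + h + r = 39 km + 1.7 km + 6.281 km = 47 km.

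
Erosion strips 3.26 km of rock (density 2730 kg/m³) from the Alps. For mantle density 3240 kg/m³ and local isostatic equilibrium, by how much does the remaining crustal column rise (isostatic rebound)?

2.75 km

Unloading: uplift u = e ρ_c/ρ_m = 3.26 km × 2730/3240 = 2.75 km.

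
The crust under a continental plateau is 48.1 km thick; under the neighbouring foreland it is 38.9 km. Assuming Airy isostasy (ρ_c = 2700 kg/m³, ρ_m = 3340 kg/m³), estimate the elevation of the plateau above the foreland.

1.76 km

Excess crust Δ = 48.1 km − 38.9 km = 9.2 km, split between elevation h and root r with h + r = Δ.
Airy balance ρ_c h = (ρ_m − ρ_c) r gives r = h ρ_c/(ρ_m − ρ_c), so h (1 + ρ_c/(ρ_m − ρ_c)) = Δ, i.e. h = Δ (ρ_m − ρ_c)/ρ_m.
h = 9.2 km × 640/3340 = 1.76 km.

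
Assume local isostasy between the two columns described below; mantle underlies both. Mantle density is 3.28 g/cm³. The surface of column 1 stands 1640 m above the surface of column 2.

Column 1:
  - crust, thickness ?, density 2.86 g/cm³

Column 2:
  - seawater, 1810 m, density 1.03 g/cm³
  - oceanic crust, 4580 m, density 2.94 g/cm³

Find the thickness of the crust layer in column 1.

Take the compensation level at the base of the deeper column (depth z_c below the surface of column 1) and equate Σ ρ_i t_i down to z_c; mantle fills any gap and the z_c terms cancel.
Column 1: x×2.86 + (z_c − 0 − x)×3.28
Column 2: 1640×0 + 1810×1.03 + 4580×2.94 + (z_c − 1640 − 6390)×3.28
The z_c×3.28 term appears on both sides and cancels. Collect the known terms of each column as K = Σ(ρt)_known − 3.28 × (depth of known layers): K_1 = 0 − 3.28×0 = 0; K_2 = 15329.5 − 3.28×(1640 + 6390) = −11008.9.
Balance: K_1 − x×(3.28 − 2.86) = K_2, so x = (K_1 − K_2)/(3.28 − 2.86) = 11008.9/0.42 = 26200 m.

26200 m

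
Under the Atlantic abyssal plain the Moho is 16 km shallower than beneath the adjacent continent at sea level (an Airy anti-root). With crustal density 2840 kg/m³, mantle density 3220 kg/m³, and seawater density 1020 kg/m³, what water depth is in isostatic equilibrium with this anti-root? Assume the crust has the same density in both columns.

Replacing a thickness d of crust by seawater at the top must be balanced by replacing crust with mantle at the base: d (ρ_c − ρ_w) = a (ρ_m − ρ_c).
d = a (ρ_m − ρ_c)/(ρ_c − ρ_w) = 16 km × 380/1820 = 3.34 km.

3.34 km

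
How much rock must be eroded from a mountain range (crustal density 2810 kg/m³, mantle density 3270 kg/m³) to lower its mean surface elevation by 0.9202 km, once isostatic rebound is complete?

Net drop Δ = e − u = e − e ρ_c/ρ_m = e (ρ_m − ρ_c)/ρ_m.
e = Δ ρ_m/(ρ_m − ρ_c) = 0.9202 km × 3270/460 = 6.54 km.

6.54 km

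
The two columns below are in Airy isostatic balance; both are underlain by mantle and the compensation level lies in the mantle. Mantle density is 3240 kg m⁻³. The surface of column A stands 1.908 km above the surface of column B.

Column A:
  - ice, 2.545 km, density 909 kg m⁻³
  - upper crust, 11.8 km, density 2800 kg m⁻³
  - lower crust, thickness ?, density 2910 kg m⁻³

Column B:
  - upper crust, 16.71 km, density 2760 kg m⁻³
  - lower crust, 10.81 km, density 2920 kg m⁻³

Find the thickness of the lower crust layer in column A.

19.8 km

Take the compensation level at the base of the deeper column (depth z_c below the surface of column A) and equate Σ ρ_i t_i down to z_c; mantle fills any gap and the z_c terms cancel.
Column A: 2.545×909 + 11.8×2800 + x×2910 + (z_c − 14.345 − x)×3240
Column B: 1.908×0 + 16.71×2760 + 10.81×2920 + (z_c − 1.908 − 27.52)×3240
The z_c×3240 term appears on both sides and cancels. Collect the known terms of each column as K = Σ(ρt)_known − 3240 × (depth of known layers): K_A = 35353.405 − 3240×14.345 = −11124.395; K_B = 77684.8 − 3240×(1.908 + 27.52) = −17661.92.
Balance: K_A − x×(3240 − 2910) = K_B, so x = (K_A − K_B)/(3240 − 2910) = 6537.53/330 = 19.8 km.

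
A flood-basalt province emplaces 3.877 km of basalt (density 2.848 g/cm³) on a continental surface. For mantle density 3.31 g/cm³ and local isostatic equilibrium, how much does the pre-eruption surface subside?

Subaerial loading: s = t ρ_load / ρ_m.
s = 3.877 km × 2.848/3.31 = 3.34 km.

3.34 km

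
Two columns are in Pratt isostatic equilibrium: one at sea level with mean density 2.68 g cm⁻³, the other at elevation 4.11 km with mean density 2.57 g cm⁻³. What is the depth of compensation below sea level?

ρ_ref D = ρ (D + h) → D (ρ_ref − ρ) = ρ h.
D = ρ h/(ρ_ref − ρ) = 2.57 × 4.11 km/(2.68 − 2.57) = 96 km.

96 km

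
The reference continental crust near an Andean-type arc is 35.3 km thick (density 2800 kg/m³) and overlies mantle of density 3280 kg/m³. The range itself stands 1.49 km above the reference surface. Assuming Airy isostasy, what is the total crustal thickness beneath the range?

45.5 km

Root depth r = h ρ_c / (ρ_m − ρ_c) = 1.49 km × 2800 / 480 = 8.692 km.
Total thickness = T + h + r = 35.3 km + 1.49 km + 8.692 km = 45.5 km.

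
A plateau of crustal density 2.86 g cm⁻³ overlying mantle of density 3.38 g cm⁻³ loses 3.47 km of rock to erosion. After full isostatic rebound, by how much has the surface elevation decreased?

0.534 km

Rebound u = e ρ_c/ρ_m = 3.47 km × 2.86/3.38 = 2.936 km.
Net surface drop = e − u = 3.47 km − 2.936 km = e (ρ_m − ρ_c)/ρ_m = 0.534 km.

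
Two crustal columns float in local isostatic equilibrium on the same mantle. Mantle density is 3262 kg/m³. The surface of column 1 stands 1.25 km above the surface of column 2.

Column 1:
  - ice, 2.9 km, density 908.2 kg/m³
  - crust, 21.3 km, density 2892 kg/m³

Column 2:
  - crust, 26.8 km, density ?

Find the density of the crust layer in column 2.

2870 kg/m³

Take the compensation level at the base of the deeper column (depth z_c below the surface of column 1) and equate Σ ρ_i t_i down to z_c; mantle fills any gap and the z_c terms cancel.
Column 1: 2.9×908.2 + 21.3×2892 + (z_c − 24.2)×3262
Column 2: 1.25×0 + 26.8×ρ + (z_c − 1.25 − 26.8)×3262
The z_c×3262 term appears on both sides and cancels. Collect the known terms of each column as K = Σ(ρt)_known − 3262 × (depth of known layers): K_1 = 64233.38 − 3262×24.2 = −14707.02; K_2 = 0 − 3262×(1.25 + 26.8) = −91499.1.
Balance: K_1 = K_2 + 26.8×ρ, so ρ = (K_1 − K_2)/26.8 = 76792.1/26.8 = 2870 kg/m³.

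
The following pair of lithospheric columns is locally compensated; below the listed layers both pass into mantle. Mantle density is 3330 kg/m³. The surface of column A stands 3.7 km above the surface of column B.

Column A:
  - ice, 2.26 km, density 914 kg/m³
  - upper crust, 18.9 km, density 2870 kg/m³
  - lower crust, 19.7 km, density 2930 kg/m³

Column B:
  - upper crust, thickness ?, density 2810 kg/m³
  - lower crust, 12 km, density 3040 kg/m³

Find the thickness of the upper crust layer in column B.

12 km

Take the compensation level at the base of the deeper column (depth z_c below the surface of column A) and equate Σ ρ_i t_i down to z_c; mantle fills any gap and the z_c terms cancel.
Column A: 2.26×914 + 18.9×2870 + 19.7×2930 + (z_c − 40.86)×3330
Column B: 3.7×0 + x×2810 + 12×3040 + (z_c − 3.7 − 12 − x)×3330
The z_c×3330 term appears on both sides and cancels. Collect the known terms of each column as K = Σ(ρt)_known − 3330 × (depth of known layers): K_A = 114029.64 − 3330×40.86 = −22034.16; K_B = 36480 − 3330×(3.7 + 12) = −15801.
Balance: K_A = K_B − x×(3330 − 2810), so x = (K_B − K_A)/(3330 − 2810) = 6233.16/520 = 12 km.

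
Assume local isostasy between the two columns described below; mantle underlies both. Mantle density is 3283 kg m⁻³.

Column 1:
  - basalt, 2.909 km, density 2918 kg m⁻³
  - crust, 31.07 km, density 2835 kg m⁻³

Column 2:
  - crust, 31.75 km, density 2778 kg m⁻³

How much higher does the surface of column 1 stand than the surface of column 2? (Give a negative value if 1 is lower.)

For any compensation level in the mantle, the mantle terms cancel and isostasy reduces to e = (Σt_1 − Σt_2) − (Σ(ρt)_1 − Σ(ρt)_2) / ρ_m.
Σt_1 = 33.979 km; Σt_2 = 31.75 km; Σ(ρt)_1 = 96571.912; Σ(ρt)_2 = 88201.5 (in km·kg m⁻³).
e = (33.979 − 31.75) − (96571.912 − 88201.5) / 3283 = −0.321 km.

−0.321 km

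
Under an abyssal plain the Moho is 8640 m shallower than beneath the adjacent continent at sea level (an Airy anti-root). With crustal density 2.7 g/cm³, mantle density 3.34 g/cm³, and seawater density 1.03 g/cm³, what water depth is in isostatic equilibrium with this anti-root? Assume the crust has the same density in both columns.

3310 m

Replacing a thickness d of crust by seawater at the top must be balanced by replacing crust with mantle at the base: d (ρ_c − ρ_w) = a (ρ_m − ρ_c).
d = a (ρ_m − ρ_c)/(ρ_c − ρ_w) = 8640 m × 0.64/1.67 = 3310 m.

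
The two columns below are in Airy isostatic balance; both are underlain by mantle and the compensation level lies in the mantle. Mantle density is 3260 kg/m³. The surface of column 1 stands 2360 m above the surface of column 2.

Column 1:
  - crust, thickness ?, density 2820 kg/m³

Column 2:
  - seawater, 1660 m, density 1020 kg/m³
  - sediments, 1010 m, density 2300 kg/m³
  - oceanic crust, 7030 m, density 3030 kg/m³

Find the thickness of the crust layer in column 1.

31800 m

Take the compensation level at the base of the deeper column (depth z_c below the surface of column 1) and equate Σ ρ_i t_i down to z_c; mantle fills any gap and the z_c terms cancel.
Column 1: x×2820 + (z_c − 0 − x)×3260
Column 2: 2360×0 + 1660×1020 + 1010×2300 + 7030×3030 + (z_c − 2360 − 9700)×3260
The z_c×3260 term appears on both sides and cancels. Collect the known terms of each column as K = Σ(ρt)_known − 3260 × (depth of known layers): K_1 = 0 − 3260×0 = 0; K_2 = 25317100 − 3260×(2360 + 9700) = −13998500.
Balance: K_1 − x×(3260 − 2820) = K_2, so x = (K_1 − K_2)/(3260 − 2820) = 13998500/440 = 31800 m.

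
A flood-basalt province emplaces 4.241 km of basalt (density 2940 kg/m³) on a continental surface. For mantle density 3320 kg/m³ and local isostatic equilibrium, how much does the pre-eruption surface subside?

3.76 km

Subaerial loading: s = t ρ_load / ρ_m.
s = 4.241 km × 2940/3320 = 3.76 km.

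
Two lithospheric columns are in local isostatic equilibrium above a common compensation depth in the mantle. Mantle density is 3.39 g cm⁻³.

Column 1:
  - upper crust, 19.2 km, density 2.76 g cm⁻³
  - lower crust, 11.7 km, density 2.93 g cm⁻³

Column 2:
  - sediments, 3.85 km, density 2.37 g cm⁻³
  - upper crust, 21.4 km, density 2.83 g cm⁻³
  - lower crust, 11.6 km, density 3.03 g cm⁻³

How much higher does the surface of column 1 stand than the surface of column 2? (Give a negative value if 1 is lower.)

For any compensation level in the mantle, the mantle terms cancel and isostasy reduces to e = (Σt_1 − Σt_2) − (Σ(ρt)_1 − Σ(ρt)_2) / ρ_m.
Σt_1 = 30.9 km; Σt_2 = 36.85 km; Σ(ρt)_1 = 87.273; Σ(ρt)_2 = 104.8345 (in km·g cm⁻³).
e = (30.9 − 36.85) − (87.273 − 104.8345) / 3.39 = −0.77 km.

−0.77 km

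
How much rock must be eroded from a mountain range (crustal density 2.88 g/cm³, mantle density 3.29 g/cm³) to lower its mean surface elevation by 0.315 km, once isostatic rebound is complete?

Net drop Δ = e − u = e − e ρ_c/ρ_m = e (ρ_m − ρ_c)/ρ_m.
e = Δ ρ_m/(ρ_m − ρ_c) = 0.315 km × 3.29/0.41 = 2.53 km.

2.53 km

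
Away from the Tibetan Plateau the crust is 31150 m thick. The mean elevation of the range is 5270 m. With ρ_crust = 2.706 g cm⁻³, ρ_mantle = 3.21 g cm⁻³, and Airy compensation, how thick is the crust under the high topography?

Root depth r = h ρ_c / (ρ_m − ρ_c) = 5270 m × 2.706 / 0.504 = 28290 m.
Total thickness = T + h + r = 31150 m + 5270 m + 28290 m = 64700 m.

64700 m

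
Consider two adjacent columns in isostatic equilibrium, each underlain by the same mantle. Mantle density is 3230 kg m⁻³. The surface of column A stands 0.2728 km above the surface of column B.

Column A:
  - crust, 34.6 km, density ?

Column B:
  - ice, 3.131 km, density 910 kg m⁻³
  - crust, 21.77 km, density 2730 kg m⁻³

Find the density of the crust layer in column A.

2680 kg m⁻³

Take the compensation level at the base of the deeper column (depth z_c below the surface of column A) and equate Σ ρ_i t_i down to z_c; mantle fills any gap and the z_c terms cancel.
Column A: 34.6×ρ + (z_c − 34.6)×3230
Column B: 0.2728×0 + 3.131×910 + 21.77×2730 + (z_c − 0.2728 − 24.901)×3230
The z_c×3230 term appears on both sides and cancels. Collect the known terms of each column as K = Σ(ρt)_known − 3230 × (depth of known layers): K_A = 0 − 3230×34.6 = −111758; K_B = 62281.31 − 3230×(0.2728 + 24.901) = −19030.064.
Balance: K_A + 34.6×ρ = K_B, so ρ = (K_B − K_A)/34.6 = 92727.9/34.6 = 2680 kg m⁻³.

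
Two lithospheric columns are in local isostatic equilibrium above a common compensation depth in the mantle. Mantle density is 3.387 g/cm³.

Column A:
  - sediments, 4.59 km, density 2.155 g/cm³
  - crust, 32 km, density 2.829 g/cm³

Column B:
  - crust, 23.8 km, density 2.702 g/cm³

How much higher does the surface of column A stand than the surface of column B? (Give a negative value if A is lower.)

For any compensation level in the mantle, the mantle terms cancel and isostasy reduces to e = (Σt_A − Σt_B) − (Σ(ρt)_A − Σ(ρt)_B) / ρ_m.
Σt_A = 36.59 km; Σt_B = 23.8 km; Σ(ρt)_A = 100.41945; Σ(ρt)_B = 64.3076 (in km·g/cm³).
e = (36.59 − 23.8) − (100.41945 − 64.3076) / 3.387 = 2.13 km.

2.13 km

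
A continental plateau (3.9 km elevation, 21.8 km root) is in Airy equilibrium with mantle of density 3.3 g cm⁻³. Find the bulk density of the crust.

2.8 g cm⁻³

ρ_c h = (ρ_m − ρ_c) r → ρ_c (h + r) = ρ_m r → ρ_c = ρ_m r / (h + r).
ρ_c = 3.3 × 21.8 km / (3.9 km + 21.8 km) = 2.8 g cm⁻³.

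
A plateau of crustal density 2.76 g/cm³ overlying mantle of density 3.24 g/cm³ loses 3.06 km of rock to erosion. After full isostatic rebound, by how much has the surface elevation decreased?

0.453 km

Rebound u = e ρ_c/ρ_m = 3.06 km × 2.76/3.24 = 2.607 km.
Net surface drop = e − u = 3.06 km − 2.607 km = e (ρ_m − ρ_c)/ρ_m = 0.453 km.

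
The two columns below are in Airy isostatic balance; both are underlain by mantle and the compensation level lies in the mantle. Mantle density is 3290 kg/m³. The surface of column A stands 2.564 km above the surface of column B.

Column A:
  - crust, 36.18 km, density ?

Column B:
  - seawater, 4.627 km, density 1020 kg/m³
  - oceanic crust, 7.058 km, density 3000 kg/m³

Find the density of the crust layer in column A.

Take the compensation level at the base of the deeper column (depth z_c below the surface of column A) and equate Σ ρ_i t_i down to z_c; mantle fills any gap and the z_c terms cancel.
Column A: 36.18×ρ + (z_c − 36.18)×3290
Column B: 2.564×0 + 4.627×1020 + 7.058×3000 + (z_c − 2.564 − 11.685)×3290
The z_c×3290 term appears on both sides and cancels. Collect the known terms of each column as K = Σ(ρt)_known − 3290 × (depth of known layers): K_A = 0 − 3290×36.18 = −119032.2; K_B = 25893.54 − 3290×(2.564 + 11.685) = −20985.67.
Balance: K_A + 36.18×ρ = K_B, so ρ = (K_B − K_A)/36.18 = 98046.5/36.18 = 2710 kg/m³.

2710 kg/m³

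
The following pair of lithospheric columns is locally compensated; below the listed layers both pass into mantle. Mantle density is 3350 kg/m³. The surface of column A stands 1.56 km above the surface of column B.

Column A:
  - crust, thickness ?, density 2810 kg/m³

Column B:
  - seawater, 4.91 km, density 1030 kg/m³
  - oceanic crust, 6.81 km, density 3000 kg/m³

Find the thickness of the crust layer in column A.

Take the compensation level at the base of the deeper column (depth z_c below the surface of column A) and equate Σ ρ_i t_i down to z_c; mantle fills any gap and the z_c terms cancel.
Column A: x×2810 + (z_c − 0 − x)×3350
Column B: 1.56×0 + 4.91×1030 + 6.81×3000 + (z_c − 1.56 − 11.72)×3350
The z_c×3350 term appears on both sides and cancels. Collect the known terms of each column as K = Σ(ρt)_known − 3350 × (depth of known layers): K_A = 0 − 3350×0 = 0; K_B = 25487.3 − 3350×(1.56 + 11.72) = −19000.7.
Balance: K_A − x×(3350 − 2810) = K_B, so x = (K_A − K_B)/(3350 − 2810) = 19000.7/540 = 35.2 km.

35.2 km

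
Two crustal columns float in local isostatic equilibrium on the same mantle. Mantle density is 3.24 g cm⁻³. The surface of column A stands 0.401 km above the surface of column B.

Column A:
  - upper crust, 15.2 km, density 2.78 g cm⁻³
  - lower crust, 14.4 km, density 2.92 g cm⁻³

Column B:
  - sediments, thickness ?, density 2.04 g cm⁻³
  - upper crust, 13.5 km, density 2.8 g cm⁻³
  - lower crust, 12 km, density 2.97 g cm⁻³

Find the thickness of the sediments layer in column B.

Take the compensation level at the base of the deeper column (depth z_c below the surface of column A) and equate Σ ρ_i t_i down to z_c; mantle fills any gap and the z_c terms cancel.
Column A: 15.2×2.78 + 14.4×2.92 + (z_c − 29.6)×3.24
Column B: 0.401×0 + x×2.04 + 13.5×2.8 + 12×2.97 + (z_c − 0.401 − 25.5 − x)×3.24
The z_c×3.24 term appears on both sides and cancels. Collect the known terms of each column as K = Σ(ρt)_known − 3.24 × (depth of known layers): K_A = 84.304 − 3.24×29.6 = −11.6; K_B = 73.44 − 3.24×(0.401 + 25.5) = −10.47924.
Balance: K_A = K_B − x×(3.24 − 2.04), so x = (K_B − K_A)/(3.24 − 2.04) = 1.12076/1.2 = 0.934 km.

0.934 km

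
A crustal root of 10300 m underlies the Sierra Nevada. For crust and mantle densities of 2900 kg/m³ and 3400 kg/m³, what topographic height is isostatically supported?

1780 m

By Archimedes' principle applied to the lithosphere: ρ_c h = (ρ_m − ρ_c) r.
h = r (ρ_m − ρ_c) / ρ_c = 10300 m × (3400 − 2900) / 2900 = 1780 m.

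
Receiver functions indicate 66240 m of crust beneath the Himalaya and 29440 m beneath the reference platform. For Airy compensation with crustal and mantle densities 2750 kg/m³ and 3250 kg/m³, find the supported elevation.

Excess crust Δ = 66240 m − 29440 m = 36800 m, split between elevation h and root r with h + r = Δ.
Airy balance ρ_c h = (ρ_m − ρ_c) r gives r = h ρ_c/(ρ_m − ρ_c), so h (1 + ρ_c/(ρ_m − ρ_c)) = Δ, i.e. h = Δ (ρ_m − ρ_c)/ρ_m.
h = 36800 m × 500/3250 = 5660 m.

5660 m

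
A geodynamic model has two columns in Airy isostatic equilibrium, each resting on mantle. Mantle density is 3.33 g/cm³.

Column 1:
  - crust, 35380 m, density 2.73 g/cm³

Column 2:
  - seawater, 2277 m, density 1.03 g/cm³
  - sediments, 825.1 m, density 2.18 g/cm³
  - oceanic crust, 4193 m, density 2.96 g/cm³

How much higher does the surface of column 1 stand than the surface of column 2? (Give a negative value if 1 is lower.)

4050 m

For any compensation level in the mantle, the mantle terms cancel and isostasy reduces to e = (Σt_1 − Σt_2) − (Σ(ρt)_1 − Σ(ρt)_2) / ρ_m.
Σt_1 = 35380 m; Σt_2 = 7295.1 m; Σ(ρt)_1 = 96587.4; Σ(ρt)_2 = 16555.308 (in m·g/cm³).
e = (35380 − 7295.1) − (96587.4 − 16555.308) / 3.33 = 4050 m.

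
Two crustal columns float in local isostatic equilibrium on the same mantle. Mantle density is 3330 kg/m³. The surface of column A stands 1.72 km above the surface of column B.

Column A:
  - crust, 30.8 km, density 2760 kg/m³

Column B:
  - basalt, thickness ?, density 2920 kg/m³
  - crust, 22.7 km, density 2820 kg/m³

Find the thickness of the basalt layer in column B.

0.613 km

Take the compensation level at the base of the deeper column (depth z_c below the surface of column A) and equate Σ ρ_i t_i down to z_c; mantle fills any gap and the z_c terms cancel.
Column A: 30.8×2760 + (z_c − 30.8)×3330
Column B: 1.72×0 + x×2920 + 22.7×2820 + (z_c − 1.72 − 22.7 − x)×3330
The z_c×3330 term appears on both sides and cancels. Collect the known terms of each column as K = Σ(ρt)_known − 3330 × (depth of known layers): K_A = 85008 − 3330×30.8 = −17556; K_B = 64014 − 3330×(1.72 + 22.7) = −17304.6.
Balance: K_A = K_B − x×(3330 − 2920), so x = (K_B − K_A)/(3330 − 2920) = 251.4/410 = 0.613 km.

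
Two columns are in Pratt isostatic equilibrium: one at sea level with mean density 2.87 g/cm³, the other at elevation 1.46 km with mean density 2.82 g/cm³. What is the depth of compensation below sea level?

82.3 km

ρ_ref D = ρ (D + h) → D (ρ_ref − ρ) = ρ h.
D = ρ h/(ρ_ref − ρ) = 2.82 × 1.46 km/(2.87 − 2.82) = 82.3 km.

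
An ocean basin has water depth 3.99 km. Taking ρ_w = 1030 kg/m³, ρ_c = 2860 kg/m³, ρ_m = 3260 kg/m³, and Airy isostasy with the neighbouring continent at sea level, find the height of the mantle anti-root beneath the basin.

18.3 km

Isostatic balance requires: replacing crust with seawater at the top is compensated by replacing crust with mantle at the base: d (ρ_c − ρ_w) = a (ρ_m − ρ_c).
a = d (ρ_c − ρ_w)/(ρ_m − ρ_c) = 3.99 km × 1830/400 = 18.3 km.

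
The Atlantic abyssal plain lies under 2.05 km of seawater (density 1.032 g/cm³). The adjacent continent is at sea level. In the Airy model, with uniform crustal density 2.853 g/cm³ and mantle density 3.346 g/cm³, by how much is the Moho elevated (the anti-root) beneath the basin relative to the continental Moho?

7.57 km

Isostatic balance requires: replacing crust with seawater at the top is compensated by replacing crust with mantle at the base: d (ρ_c − ρ_w) = a (ρ_m − ρ_c).
a = d (ρ_c − ρ_w)/(ρ_m − ρ_c) = 2.05 km × 1.821/0.493 = 7.57 km.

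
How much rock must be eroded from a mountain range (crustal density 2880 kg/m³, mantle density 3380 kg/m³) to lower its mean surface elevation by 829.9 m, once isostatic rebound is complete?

Net drop Δ = e − u = e − e ρ_c/ρ_m = e (ρ_m − ρ_c)/ρ_m.
e = Δ ρ_m/(ρ_m − ρ_c) = 829.9 m × 3380/500 = 5610 m.

5610 m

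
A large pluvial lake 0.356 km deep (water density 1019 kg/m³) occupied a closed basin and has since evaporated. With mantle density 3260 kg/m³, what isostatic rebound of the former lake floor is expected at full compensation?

0.111 km

u = d ρ_w/ρ_m = 0.356 km × 1019/3260 = 0.111 km.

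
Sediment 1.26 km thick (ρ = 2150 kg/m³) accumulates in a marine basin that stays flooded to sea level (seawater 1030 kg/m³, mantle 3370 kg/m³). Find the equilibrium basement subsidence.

Submarine loading: the sediment displaces seawater, and the subsidence is in turn flooded, so s (ρ_m − ρ_w) = t (ρ_sed − ρ_w).
s = 1.26 km × (2150 − 1030) / (3370 − 1030) = 0.603 km.

0.603 km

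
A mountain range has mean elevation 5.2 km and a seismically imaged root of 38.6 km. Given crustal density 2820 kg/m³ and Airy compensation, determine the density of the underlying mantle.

3200 kg/m³

Airy balance: ρ_c h = (ρ_m − ρ_c) r → ρ_m = ρ_c (1 + h/r).
ρ_m = 2820 × (1 + 5.2 km/38.6 km) = 3200 kg/m³.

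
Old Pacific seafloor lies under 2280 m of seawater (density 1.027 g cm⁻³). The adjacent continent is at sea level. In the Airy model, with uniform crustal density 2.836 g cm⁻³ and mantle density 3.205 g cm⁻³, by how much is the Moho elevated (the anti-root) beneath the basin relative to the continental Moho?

11200 m

Equating mass per unit area of the two columns: replacing crust with seawater at the top is compensated by replacing crust with mantle at the base: d (ρ_c − ρ_w) = a (ρ_m − ρ_c).
a = d (ρ_c − ρ_w)/(ρ_m − ρ_c) = 2280 m × 1.809/0.369 = 11200 m.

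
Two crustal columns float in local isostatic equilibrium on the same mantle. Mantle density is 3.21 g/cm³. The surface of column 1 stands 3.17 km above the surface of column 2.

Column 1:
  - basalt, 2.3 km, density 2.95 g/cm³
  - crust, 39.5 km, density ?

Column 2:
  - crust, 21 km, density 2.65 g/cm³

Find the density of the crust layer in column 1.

2.67 g/cm³

Take the compensation level at the base of the deeper column (depth z_c below the surface of column 1) and equate Σ ρ_i t_i down to z_c; mantle fills any gap and the z_c terms cancel.
Column 1: 2.3×2.95 + 39.5×ρ + (z_c − 41.8)×3.21
Column 2: 3.17×0 + 21×2.65 + (z_c − 3.17 − 21)×3.21
The z_c×3.21 term appears on both sides and cancels. Collect the known terms of each column as K = Σ(ρt)_known − 3.21 × (depth of known layers): K_1 = 6.785 − 3.21×41.8 = −127.393; K_2 = 55.65 − 3.21×(3.17 + 21) = −21.9357.
Balance: K_1 + 39.5×ρ = K_2, so ρ = (K_2 − K_1)/39.5 = 105.457/39.5 = 2.67 g/cm³.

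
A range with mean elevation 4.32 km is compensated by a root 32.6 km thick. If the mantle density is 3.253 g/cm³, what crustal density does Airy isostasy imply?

2.87 g/cm³

ρ_c h = (ρ_m − ρ_c) r → ρ_c (h + r) = ρ_m r → ρ_c = ρ_m r / (h + r).
ρ_c = 3.253 × 32.6 km / (4.32 km + 32.6 km) = 2.87 g/cm³.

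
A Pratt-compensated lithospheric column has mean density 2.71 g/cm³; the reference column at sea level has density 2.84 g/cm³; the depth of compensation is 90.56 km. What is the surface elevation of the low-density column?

ρ_ref D = ρ (D + h) → h = D (ρ_ref − ρ)/ρ.
h = 90.56 km × (2.84 − 2.71)/2.71 = 4.34 km.

4.34 km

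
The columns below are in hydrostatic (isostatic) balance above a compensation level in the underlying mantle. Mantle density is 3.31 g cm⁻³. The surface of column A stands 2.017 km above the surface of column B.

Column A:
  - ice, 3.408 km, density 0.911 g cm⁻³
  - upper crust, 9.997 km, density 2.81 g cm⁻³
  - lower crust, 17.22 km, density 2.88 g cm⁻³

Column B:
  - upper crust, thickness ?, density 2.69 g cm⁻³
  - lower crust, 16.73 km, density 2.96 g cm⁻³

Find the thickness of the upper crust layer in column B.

13 km

Take the compensation level at the base of the deeper column (depth z_c below the surface of column A) and equate Σ ρ_i t_i down to z_c; mantle fills any gap and the z_c terms cancel.
Column A: 3.408×0.911 + 9.997×2.81 + 17.22×2.88 + (z_c − 30.625)×3.31
Column B: 2.017×0 + x×2.69 + 16.73×2.96 + (z_c − 2.017 − 16.73 − x)×3.31
The z_c×3.31 term appears on both sides and cancels. Collect the known terms of each column as K = Σ(ρt)_known − 3.31 × (depth of known layers): K_A = 80.789858 − 3.31×30.625 = −20.578892; K_B = 49.5208 − 3.31×(2.017 + 16.73) = −12.53177.
Balance: K_A = K_B − x×(3.31 − 2.69), so x = (K_B − K_A)/(3.31 − 2.69) = 8.04712/0.62 = 13 km.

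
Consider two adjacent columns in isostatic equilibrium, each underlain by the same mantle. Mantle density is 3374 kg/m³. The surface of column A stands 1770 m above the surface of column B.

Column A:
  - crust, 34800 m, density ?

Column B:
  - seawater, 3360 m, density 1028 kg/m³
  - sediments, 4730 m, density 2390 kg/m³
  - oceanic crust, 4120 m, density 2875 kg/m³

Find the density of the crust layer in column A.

Take the compensation level at the base of the deeper column (depth z_c below the surface of column A) and equate Σ ρ_i t_i down to z_c; mantle fills any gap and the z_c terms cancel.
Column A: 34800×ρ + (z_c − 34800)×3374
Column B: 1770×0 + 3360×1028 + 4730×2390 + 4120×2875 + (z_c − 1770 − 12210)×3374
The z_c×3374 term appears on both sides and cancels. Collect the known terms of each column as K = Σ(ρt)_known − 3374 × (depth of known layers): K_A = 0 − 3374×34800 = −117415200; K_B = 26603780 − 3374×(1770 + 12210) = −20564740.
Balance: K_A + 34800×ρ = K_B, so ρ = (K_B − K_A)/34800 = 96850500/34800 = 2780 kg/m³.

2780 kg/m³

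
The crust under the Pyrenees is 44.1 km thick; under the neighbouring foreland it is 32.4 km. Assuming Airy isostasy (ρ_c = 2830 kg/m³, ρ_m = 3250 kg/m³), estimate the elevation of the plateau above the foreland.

Excess crust Δ = 44.1 km − 32.4 km = 11.7 km, split between elevation h and root r with h + r = Δ.
Airy balance ρ_c h = (ρ_m − ρ_c) r gives r = h ρ_c/(ρ_m − ρ_c), so h (1 + ρ_c/(ρ_m − ρ_c)) = Δ, i.e. h = Δ (ρ_m − ρ_c)/ρ_m.
h = 11.7 km × 420/3250 = 1.51 km.

1.51 km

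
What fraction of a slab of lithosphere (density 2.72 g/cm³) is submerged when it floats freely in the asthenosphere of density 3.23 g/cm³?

84.2%

Submerged fraction = ρ_obj/ρ_fluid = 2.72/3.23 = 84.2%.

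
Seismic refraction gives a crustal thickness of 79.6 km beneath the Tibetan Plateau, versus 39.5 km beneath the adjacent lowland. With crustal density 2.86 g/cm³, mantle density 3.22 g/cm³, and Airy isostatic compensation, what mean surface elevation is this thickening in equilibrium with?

4.48 km

Excess crust Δ = 79.6 km − 39.5 km = 40.1 km, split between elevation h and root r with h + r = Δ.
Airy balance ρ_c h = (ρ_m − ρ_c) r gives r = h ρ_c/(ρ_m − ρ_c), so h (1 + ρ_c/(ρ_m − ρ_c)) = Δ, i.e. h = Δ (ρ_m − ρ_c)/ρ_m.
h = 40.1 km × 0.36/3.22 = 4.48 km.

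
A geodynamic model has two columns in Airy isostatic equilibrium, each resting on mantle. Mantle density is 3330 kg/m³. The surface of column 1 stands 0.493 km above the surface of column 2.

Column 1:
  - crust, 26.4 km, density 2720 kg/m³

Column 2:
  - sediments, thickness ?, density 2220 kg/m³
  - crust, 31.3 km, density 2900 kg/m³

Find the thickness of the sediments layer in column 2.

Take the compensation level at the base of the deeper column (depth z_c below the surface of column 1) and equate Σ ρ_i t_i down to z_c; mantle fills any gap and the z_c terms cancel.
Column 1: 26.4×2720 + (z_c − 26.4)×3330
Column 2: 0.493×0 + x×2220 + 31.3×2900 + (z_c − 0.493 − 31.3 − x)×3330
The z_c×3330 term appears on both sides and cancels. Collect the known terms of each column as K = Σ(ρt)_known − 3330 × (depth of known layers): K_1 = 71808 − 3330×26.4 = −16104; K_2 = 90770 − 3330×(0.493 + 31.3) = −15100.69.
Balance: K_1 = K_2 − x×(3330 − 2220), so x = (K_2 − K_1)/(3330 − 2220) = 1003.31/1110 = 0.904 km.

0.904 km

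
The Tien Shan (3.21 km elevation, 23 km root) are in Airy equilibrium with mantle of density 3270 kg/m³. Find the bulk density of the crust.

ρ_c h = (ρ_m − ρ_c) r → ρ_c (h + r) = ρ_m r → ρ_c = ρ_m r / (h + r).
ρ_c = 3270 × 23 km / (3.21 km + 23 km) = 2870 kg/m³.

2870 kg/m³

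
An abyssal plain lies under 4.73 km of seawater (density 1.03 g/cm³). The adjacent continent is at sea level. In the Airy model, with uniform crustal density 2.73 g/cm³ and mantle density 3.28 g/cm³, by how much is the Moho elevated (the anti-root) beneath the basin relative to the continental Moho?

14.6 km

For local isostatic compensation: replacing crust with seawater at the top is compensated by replacing crust with mantle at the base: d (ρ_c − ρ_w) = a (ρ_m − ρ_c).
a = d (ρ_c − ρ_w)/(ρ_m − ρ_c) = 4.73 km × 1.7/0.55 = 14.6 km.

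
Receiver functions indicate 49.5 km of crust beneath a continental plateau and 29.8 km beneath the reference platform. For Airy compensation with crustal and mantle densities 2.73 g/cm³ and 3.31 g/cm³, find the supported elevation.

Excess crust Δ = 49.5 km − 29.8 km = 19.7 km, split between elevation h and root r with h + r = Δ.
Airy balance ρ_c h = (ρ_m − ρ_c) r gives r = h ρ_c/(ρ_m − ρ_c), so h (1 + ρ_c/(ρ_m − ρ_c)) = Δ, i.e. h = Δ (ρ_m − ρ_c)/ρ_m.
h = 19.7 km × 0.58/3.31 = 3.45 km.

3.45 km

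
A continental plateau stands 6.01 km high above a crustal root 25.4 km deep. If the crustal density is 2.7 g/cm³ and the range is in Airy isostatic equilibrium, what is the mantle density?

3.34 g/cm³

Airy balance: ρ_c h = (ρ_m − ρ_c) r → ρ_m = ρ_c (1 + h/r).
ρ_m = 2.7 × (1 + 6.01 km/25.4 km) = 3.34 g/cm³.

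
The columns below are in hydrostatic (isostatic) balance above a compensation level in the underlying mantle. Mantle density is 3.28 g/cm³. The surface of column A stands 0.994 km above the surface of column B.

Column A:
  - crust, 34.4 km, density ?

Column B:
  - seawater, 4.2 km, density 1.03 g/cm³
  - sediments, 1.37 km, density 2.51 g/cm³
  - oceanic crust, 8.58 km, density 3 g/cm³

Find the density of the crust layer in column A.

Take the compensation level at the base of the deeper column (depth z_c below the surface of column A) and equate Σ ρ_i t_i down to z_c; mantle fills any gap and the z_c terms cancel.
Column A: 34.4×ρ + (z_c − 34.4)×3.28
Column B: 0.994×0 + 4.2×1.03 + 1.37×2.51 + 8.58×3 + (z_c − 0.994 − 14.15)×3.28
The z_c×3.28 term appears on both sides and cancels. Collect the known terms of each column as K = Σ(ρt)_known − 3.28 × (depth of known layers): K_A = 0 − 3.28×34.4 = −112.832; K_B = 33.5047 − 3.28×(0.994 + 14.15) = −16.16762.
Balance: K_A + 34.4×ρ = K_B, so ρ = (K_B − K_A)/34.4 = 96.6644/34.4 = 2.81 g/cm³.

2.81 g/cm³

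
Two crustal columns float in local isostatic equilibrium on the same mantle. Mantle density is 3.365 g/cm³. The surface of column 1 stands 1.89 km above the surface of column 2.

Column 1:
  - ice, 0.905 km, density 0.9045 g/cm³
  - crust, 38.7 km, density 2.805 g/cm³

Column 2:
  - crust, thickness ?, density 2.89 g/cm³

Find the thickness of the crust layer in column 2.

36.9 km

Take the compensation level at the base of the deeper column (depth z_c below the surface of column 1) and equate Σ ρ_i t_i down to z_c; mantle fills any gap and the z_c terms cancel.
Column 1: 0.905×0.9045 + 38.7×2.805 + (z_c − 39.605)×3.365
Column 2: 1.89×0 + x×2.89 + (z_c − 1.89 − 0 − x)×3.365
The z_c×3.365 term appears on both sides and cancels. Collect the known terms of each column as K = Σ(ρt)_known − 3.365 × (depth of known layers): K_1 = 109.372073 − 3.365×39.605 = −23.8987525; K_2 = 0 − 3.365×(1.89 + 0) = −6.35985.
Balance: K_1 = K_2 − x×(3.365 − 2.89), so x = (K_2 − K_1)/(3.365 − 2.89) = 17.5389/0.475 = 36.9 km.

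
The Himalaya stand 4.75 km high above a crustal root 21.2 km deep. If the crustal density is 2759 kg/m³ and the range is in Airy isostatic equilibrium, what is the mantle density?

3380 kg/m³

Airy balance: ρ_c h = (ρ_m − ρ_c) r → ρ_m = ρ_c (1 + h/r).
ρ_m = 2759 × (1 + 4.75 km/21.2 km) = 3380 kg/m³.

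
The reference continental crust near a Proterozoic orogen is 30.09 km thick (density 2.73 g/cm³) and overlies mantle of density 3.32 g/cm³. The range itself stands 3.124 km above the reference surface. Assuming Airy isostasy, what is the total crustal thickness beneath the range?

47.7 km

Root depth r = h ρ_c / (ρ_m − ρ_c) = 3.124 km × 2.73 / 0.59 = 14.46 km.
Total thickness = T + h + r = 30.09 km + 3.124 km + 14.46 km = 47.7 km.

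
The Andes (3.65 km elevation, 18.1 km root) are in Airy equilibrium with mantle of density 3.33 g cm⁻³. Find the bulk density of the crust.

ρ_c h = (ρ_m − ρ_c) r → ρ_c (h + r) = ρ_m r → ρ_c = ρ_m r / (h + r).
ρ_c = 3.33 × 18.1 km / (3.65 km + 18.1 km) = 2.77 g cm⁻³.

2.77 g cm⁻³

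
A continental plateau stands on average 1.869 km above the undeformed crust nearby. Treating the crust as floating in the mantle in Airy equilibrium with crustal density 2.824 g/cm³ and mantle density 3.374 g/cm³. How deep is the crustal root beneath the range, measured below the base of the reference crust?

9.6 km

By Archimedes' principle applied to the lithosphere: the weight of the topography is balanced by the buoyancy of the root, ρ_c h = (ρ_m − ρ_c) r.
r = h · ρ_c / (ρ_m − ρ_c) = 1.869 km × 2.824 / (3.374 − 2.824) = 9.6 km.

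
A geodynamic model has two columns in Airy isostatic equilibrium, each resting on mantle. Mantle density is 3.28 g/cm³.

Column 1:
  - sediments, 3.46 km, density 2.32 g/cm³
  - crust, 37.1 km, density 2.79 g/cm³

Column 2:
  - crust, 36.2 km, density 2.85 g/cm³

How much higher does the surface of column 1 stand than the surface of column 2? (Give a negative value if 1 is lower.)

1.81 km

For any compensation level in the mantle, the mantle terms cancel and isostasy reduces to e = (Σt_1 − Σt_2) − (Σ(ρt)_1 − Σ(ρt)_2) / ρ_m.
Σt_1 = 40.56 km; Σt_2 = 36.2 km; Σ(ρt)_1 = 111.5362; Σ(ρt)_2 = 103.17 (in km·g/cm³).
e = (40.56 − 36.2) − (111.5362 − 103.17) / 3.28 = 1.81 km.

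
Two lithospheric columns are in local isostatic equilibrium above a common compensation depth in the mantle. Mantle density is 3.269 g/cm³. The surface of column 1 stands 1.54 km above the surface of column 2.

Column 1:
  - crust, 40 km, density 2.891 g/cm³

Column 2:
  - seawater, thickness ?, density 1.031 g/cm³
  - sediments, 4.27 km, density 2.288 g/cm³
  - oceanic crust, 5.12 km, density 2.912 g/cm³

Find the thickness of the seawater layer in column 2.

Take the compensation level at the base of the deeper column (depth z_c below the surface of column 1) and equate Σ ρ_i t_i down to z_c; mantle fills any gap and the z_c terms cancel.
Column 1: 40×2.891 + (z_c − 40)×3.269
Column 2: 1.54×0 + x×1.031 + 4.27×2.288 + 5.12×2.912 + (z_c − 1.54 − 9.39 − x)×3.269
The z_c×3.269 term appears on both sides and cancels. Collect the known terms of each column as K = Σ(ρt)_known − 3.269 × (depth of known layers): K_1 = 115.64 − 3.269×40 = −15.12; K_2 = 24.6792 − 3.269×(1.54 + 9.39) = −11.05097.
Balance: K_1 = K_2 − x×(3.269 − 1.031), so x = (K_2 − K_1)/(3.269 − 1.031) = 4.06903/2.238 = 1.82 km.

1.82 km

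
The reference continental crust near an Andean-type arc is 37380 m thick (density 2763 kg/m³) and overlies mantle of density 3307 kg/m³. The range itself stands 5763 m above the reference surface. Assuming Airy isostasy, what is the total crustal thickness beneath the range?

72400 m

Root depth r = h ρ_c / (ρ_m − ρ_c) = 5763 m × 2763 / 544 = 29270 m.
Total thickness = T + h + r = 37380 m + 5763 m + 29270 m = 72400 m.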